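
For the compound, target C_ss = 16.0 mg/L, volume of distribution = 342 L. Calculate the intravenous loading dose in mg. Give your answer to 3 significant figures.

5470 mg

LD = Css × Vd = 16.0 × 342 = 5472 mg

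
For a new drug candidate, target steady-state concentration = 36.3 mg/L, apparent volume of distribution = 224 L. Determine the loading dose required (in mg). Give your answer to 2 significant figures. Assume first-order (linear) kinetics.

LD = Css × Vd = 36.3 × 224 = 8131 mg

8100 mg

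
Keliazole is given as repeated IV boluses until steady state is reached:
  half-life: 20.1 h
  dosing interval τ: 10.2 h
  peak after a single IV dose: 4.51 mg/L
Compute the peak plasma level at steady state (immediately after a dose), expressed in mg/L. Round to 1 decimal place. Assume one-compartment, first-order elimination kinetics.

k = ln2 / t½ = 0.693147 / 20.1 = 0.03448 h⁻¹
e^(−kτ) = e^(−0.03448 × 10.2) = 0.7035
Accumulation ratio R = 1 / (1 − e^(−kτ)) = 1 / (1 − 0.7035) = 3.373
Steady-state peak = C₀ × R = 4.51 × 3.373 = 15.21 mg/L

15.2 mg/L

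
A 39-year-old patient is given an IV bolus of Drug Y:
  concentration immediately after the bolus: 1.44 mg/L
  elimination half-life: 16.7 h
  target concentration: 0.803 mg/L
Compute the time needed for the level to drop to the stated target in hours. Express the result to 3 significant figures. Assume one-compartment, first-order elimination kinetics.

14.1 h

k = ln2 / t½ = 0.693147 / 16.7 = 0.04151 h⁻¹
t = ln(C₀ / C) / k = ln(1.440 / 0.803) / 0.04151
  = ln(1.793) / 0.04151 = 0.5839 / 0.04151 = 14.07 h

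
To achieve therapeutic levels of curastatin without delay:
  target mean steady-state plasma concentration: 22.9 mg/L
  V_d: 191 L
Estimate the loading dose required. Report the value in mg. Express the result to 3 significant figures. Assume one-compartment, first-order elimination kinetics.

4370 mg

LD = Css × Vd = 22.9 × 191 = 4374 mg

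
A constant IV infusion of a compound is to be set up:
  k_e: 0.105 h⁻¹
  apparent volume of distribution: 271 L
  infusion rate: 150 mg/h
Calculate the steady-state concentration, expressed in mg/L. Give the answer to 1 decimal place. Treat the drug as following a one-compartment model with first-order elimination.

5.3 mg/L

CL = k × Vd = 0.1050 × 271 = 28.46 L/h
At steady state Css = R₀ / CL = 150 / 28.46 = 5.271 mg/L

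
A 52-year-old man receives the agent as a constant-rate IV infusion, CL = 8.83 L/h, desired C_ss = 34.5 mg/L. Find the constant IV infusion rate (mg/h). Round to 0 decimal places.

305 mg/h

At steady state, infusion rate R₀ = Css × CL = 34.5 × 8.830 = 304.6 mg/h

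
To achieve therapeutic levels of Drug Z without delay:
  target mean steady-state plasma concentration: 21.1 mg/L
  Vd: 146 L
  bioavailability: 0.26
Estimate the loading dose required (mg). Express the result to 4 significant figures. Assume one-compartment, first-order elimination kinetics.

11850 mg

LD = Css × Vd / F = 21.1 × 146 / 0.26 = 11850 mg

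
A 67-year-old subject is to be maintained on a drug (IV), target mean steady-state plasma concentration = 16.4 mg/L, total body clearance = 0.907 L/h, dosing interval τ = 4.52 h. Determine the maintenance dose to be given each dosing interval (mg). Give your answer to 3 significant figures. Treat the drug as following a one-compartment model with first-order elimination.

67.2 mg

At steady state, Dose/τ = Css × CL.
Dose = Css × CL × τ = 16.4 × 0.9070 × 4.52 = 67.23 mg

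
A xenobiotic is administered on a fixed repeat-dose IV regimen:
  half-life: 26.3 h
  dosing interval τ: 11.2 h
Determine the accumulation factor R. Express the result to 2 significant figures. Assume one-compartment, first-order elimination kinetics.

k = ln2 / t½ = 0.693147 / 26.3 = 0.02636 h⁻¹
e^(−kτ) = e^(−0.02636 × 11.2) = 0.7444
Accumulation ratio R = 1 / (1 − e^(−kτ)) = 1 / (1 − 0.7444) = 3.912

3.9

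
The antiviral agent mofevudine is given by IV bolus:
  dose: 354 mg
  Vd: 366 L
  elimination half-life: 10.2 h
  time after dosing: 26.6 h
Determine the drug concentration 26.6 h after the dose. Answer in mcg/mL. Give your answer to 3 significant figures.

0.159 mcg/mL

C₀ = Dose / Vd = 354.0 / 366 = 0.9672 mg/L
k = ln2 / t½ = 0.693147 / 10.2 = 0.06796 h⁻¹
C = C₀ · e^(−k·t) = 0.9672 × e^(−0.06796 × 26.6)
  = 0.9672 × 0.1640 = 0.1586 mg/L
(0.1586 mg/L = 0.1586 mcg/mL)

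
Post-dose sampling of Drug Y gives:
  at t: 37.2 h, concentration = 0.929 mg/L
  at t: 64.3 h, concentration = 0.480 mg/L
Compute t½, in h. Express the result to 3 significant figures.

28.4 h

k = ln(C₁/C₂) / (t₂ − t₁) = ln(0.929/0.480) / (64.3 − 37.2)
  = 0.6603 / 27.10 = 0.02437 h⁻¹
t½ = ln2 / k = 0.693147 / 0.02437 = 28.44 h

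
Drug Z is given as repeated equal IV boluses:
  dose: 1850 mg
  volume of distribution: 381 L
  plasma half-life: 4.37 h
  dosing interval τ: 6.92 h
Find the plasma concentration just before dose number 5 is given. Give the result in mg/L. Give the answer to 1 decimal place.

C₀ per dose = Dose / Vd = 1850 / 381 = 4.856 mg/L
k = ln2 / t½ = 0.693147 / 4.37 = 0.1586 h⁻¹
Fraction remaining after one interval: r = e^(−kτ) = e^(−0.1586 × 6.92) = 0.3337
Before dose 5, 4 doses have been given (aged 1τ, 2τ, 3τ, 4τ).
C_trough = C₀ × (r + r² + … + r^4) = C₀ × r(1−r^4)/(1−r)
        = 4.856 × 0.3337 × (1 − 0.01240) / (1 − 0.3337) = 2.402 mg/L

2.4 mg/L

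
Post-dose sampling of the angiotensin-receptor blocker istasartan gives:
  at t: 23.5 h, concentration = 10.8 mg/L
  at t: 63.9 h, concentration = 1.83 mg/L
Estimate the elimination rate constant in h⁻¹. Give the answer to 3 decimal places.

0.044 h⁻¹

k = ln(C₁/C₂) / (t₂ − t₁) = ln(10.8/1.83) / (63.9 − 23.5)
  = 1.775 / 40.40 = 0.04394 h⁻¹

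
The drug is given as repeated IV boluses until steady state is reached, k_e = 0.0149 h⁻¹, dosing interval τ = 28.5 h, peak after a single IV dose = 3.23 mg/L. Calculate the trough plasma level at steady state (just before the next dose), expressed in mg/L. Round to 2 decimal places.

e^(−kτ) = e^(−0.01490 × 28.5) = 0.6540
Accumulation ratio R = 1 / (1 − e^(−kτ)) = 1 / (1 − 0.6540) = 2.890
Steady-state trough = C₀ × R × e^(−kτ) = 3.23 × 2.890 × 0.6540 = 6.105 mg/L

6.11 mg/L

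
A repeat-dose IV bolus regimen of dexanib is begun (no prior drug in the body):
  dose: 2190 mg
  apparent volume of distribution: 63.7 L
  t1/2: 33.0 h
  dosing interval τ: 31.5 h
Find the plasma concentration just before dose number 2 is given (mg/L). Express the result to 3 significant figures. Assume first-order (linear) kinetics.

17.7 mg/L

C₀ per dose = Dose / Vd = 2190 / 63.7 = 34.38 mg/L
k = ln2 / t½ = 0.693147 / 33.0 = 0.02100 h⁻¹
Fraction remaining after one interval: r = e^(−kτ) = e^(−0.02100 × 31.5) = 0.5161
Before dose 2, 1 dose has been given (aged 1τ).
C_trough = C₀ × r = 34.38 × 0.5161 = 17.74 mg/L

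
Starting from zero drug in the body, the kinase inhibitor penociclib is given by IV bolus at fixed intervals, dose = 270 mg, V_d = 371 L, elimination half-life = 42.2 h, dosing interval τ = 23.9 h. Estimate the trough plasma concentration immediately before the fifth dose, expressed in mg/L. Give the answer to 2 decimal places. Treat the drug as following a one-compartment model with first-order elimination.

1.20 mg/L

C₀ per dose = Dose / Vd = 270 / 371 = 0.7278 mg/L
k = ln2 / t½ = 0.693147 / 42.2 = 0.01643 h⁻¹
Fraction remaining after one interval: r = e^(−kτ) = e^(−0.01643 × 23.9) = 0.6752
Before dose 5, 4 doses have been given (aged 1τ, 2τ, 3τ, 4τ).
C_trough = C₀ × (r + r² + … + r^4) = C₀ × r(1−r^4)/(1−r)
        = 0.7278 × 0.6752 × (1 − 0.2078) / (1 − 0.6752) = 1.199 mg/L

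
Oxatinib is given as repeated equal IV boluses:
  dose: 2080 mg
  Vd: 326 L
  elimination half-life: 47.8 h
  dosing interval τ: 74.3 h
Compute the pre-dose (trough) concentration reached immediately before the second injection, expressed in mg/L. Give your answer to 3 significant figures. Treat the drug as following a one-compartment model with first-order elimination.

2.17 mg/L

C₀ per dose = Dose / Vd = 2080 / 326 = 6.380 mg/L
k = ln2 / t½ = 0.693147 / 47.8 = 0.01450 h⁻¹
Fraction remaining after one interval: r = e^(−kτ) = e^(−0.01450 × 74.3) = 0.3405
Before dose 2, 1 dose has been given (aged 1τ).
C_trough = C₀ × r = 6.380 × 0.3405 = 2.172 mg/L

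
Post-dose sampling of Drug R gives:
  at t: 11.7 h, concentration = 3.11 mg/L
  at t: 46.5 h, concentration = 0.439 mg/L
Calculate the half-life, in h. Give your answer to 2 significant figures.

12 h

k = ln(C₁/C₂) / (t₂ − t₁) = ln(3.11/0.439) / (46.5 − 11.7)
  = 1.958 / 34.80 = 0.05626 h⁻¹
t½ = ln2 / k = 0.693147 / 0.05626 = 12.32 h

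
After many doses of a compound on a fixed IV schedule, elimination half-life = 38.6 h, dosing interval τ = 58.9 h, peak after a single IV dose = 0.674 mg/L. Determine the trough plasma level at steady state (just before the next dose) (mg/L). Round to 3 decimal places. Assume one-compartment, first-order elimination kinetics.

k = ln2 / t½ = 0.693147 / 38.6 = 0.01796 h⁻¹
e^(−kτ) = e^(−0.01796 × 58.9) = 0.3472
Accumulation ratio R = 1 / (1 − e^(−kτ)) = 1 / (1 − 0.3472) = 1.532
Steady-state trough = C₀ × R × e^(−kτ) = 0.674 × 1.532 × 0.3472 = 0.3585 mg/L

0.359 mg/L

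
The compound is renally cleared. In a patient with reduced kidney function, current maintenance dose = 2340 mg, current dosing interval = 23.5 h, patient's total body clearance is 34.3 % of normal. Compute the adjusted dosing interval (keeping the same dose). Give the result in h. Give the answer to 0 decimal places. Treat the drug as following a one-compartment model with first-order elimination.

69 h

To keep the same average steady-state level, dosing rate must scale with clearance.
CL ratio = 34.3 / 100 = 0.3430
New interval (same dose) = 23.5 / 0.3430 = 68.51 h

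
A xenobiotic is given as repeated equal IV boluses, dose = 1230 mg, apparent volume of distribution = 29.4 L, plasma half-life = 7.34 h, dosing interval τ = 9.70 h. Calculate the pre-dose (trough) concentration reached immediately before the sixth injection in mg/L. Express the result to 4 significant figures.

C₀ per dose = Dose / Vd = 1230 / 29.4 = 41.84 mg/L
k = ln2 / t½ = 0.693147 / 7.34 = 0.09443 h⁻¹
Fraction remaining after one interval: r = e^(−kτ) = e^(−0.09443 × 9.70) = 0.4001
Before dose 6, 5 doses have been given (aged 1τ, 2τ, 3τ, 4τ, 5τ).
C_trough = C₀ × (r + r² + … + r^5) = C₀ × r(1−r^5)/(1−r)
        = 41.84 × 0.4001 × (1 − 0.01025) / (1 − 0.4001) = 27.62 mg/L

27.62 mg/L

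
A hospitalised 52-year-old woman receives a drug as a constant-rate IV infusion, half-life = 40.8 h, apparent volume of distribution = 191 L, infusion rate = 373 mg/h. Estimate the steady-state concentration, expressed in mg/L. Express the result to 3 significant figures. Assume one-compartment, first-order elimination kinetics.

k = ln2 / t½ = 0.693147 / 40.8 = 0.01699 h⁻¹
CL = k × Vd = 0.01699 × 191 = 3.245 L/h
At steady state Css = R₀ / CL = 373 / 3.245 = 114.9 mg/L

115 mg/L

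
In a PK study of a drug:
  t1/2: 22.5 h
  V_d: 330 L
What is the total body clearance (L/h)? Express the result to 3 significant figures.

k = ln2 / t½ = 0.693147 / 22.5 = 0.03081 h⁻¹
CL = k × Vd = 0.03081 × 330 = 10.17 L/h

10.2 L/h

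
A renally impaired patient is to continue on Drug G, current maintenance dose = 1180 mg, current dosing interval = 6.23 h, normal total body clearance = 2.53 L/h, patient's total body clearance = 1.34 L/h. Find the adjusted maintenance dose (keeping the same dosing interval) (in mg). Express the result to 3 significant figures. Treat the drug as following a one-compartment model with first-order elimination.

To keep the same average steady-state level, dosing rate must scale with clearance.
CL ratio = 1.34 / 2.53 = 0.5296
New dose (same interval) = 1180 × 0.5296 = 624.9 mg

625 mg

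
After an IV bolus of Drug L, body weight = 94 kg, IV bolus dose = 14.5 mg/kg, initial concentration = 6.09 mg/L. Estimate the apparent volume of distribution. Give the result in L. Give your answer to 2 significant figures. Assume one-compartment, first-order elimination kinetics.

Dose = 14.5 × 94 = 1363 mg
Vd = Dose / C₀ = 1363 / 6.09 = 223.8 L

220 L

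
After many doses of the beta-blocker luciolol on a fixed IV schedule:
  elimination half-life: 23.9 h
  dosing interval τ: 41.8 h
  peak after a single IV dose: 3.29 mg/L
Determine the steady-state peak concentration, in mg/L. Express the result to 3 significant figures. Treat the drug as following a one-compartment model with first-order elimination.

4.68 mg/L

k = ln2 / t½ = 0.693147 / 23.9 = 0.02900 h⁻¹
e^(−kτ) = e^(−0.02900 × 41.8) = 0.2975
Accumulation ratio R = 1 / (1 − e^(−kτ)) = 1 / (1 − 0.2975) = 1.423
Steady-state peak = C₀ × R = 3.29 × 1.423 = 4.682 mg/L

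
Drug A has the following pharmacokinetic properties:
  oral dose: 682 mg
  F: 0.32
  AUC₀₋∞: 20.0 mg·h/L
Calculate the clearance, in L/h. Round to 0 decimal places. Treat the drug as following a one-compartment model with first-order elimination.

11 L/h

CL = F·Dose / AUC = 0.32 × 682 / 20.0 = 10.91 L/h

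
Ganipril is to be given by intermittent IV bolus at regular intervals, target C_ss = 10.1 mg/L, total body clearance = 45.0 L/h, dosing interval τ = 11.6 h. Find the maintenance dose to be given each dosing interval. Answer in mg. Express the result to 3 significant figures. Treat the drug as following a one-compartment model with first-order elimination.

5270 mg

At steady state, Dose/τ = Css × CL.
Dose = Css × CL × τ = 10.1 × 45.00 × 11.6 = 5272 mg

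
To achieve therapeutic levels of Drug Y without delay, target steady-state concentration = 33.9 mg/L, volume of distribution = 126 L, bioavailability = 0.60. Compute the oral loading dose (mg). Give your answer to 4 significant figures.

LD = Css × Vd / F = 33.9 × 126 / 0.60 = 7119 mg

7119 mg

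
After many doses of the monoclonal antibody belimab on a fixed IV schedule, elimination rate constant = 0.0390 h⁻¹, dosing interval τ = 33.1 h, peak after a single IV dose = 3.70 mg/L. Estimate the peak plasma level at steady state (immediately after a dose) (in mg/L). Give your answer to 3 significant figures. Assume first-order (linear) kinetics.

5.10 mg/L

e^(−kτ) = e^(−0.03900 × 33.1) = 0.2750
Accumulation ratio R = 1 / (1 − e^(−kτ)) = 1 / (1 − 0.2750) = 1.379
Steady-state peak = C₀ × R = 3.70 × 1.379 = 5.102 mg/L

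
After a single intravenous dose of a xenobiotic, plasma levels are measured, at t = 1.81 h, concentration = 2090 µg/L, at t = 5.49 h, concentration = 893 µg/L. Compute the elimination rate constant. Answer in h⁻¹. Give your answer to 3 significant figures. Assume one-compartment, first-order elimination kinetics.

0.231 h⁻¹

k = ln(C₁/C₂) / (t₂ − t₁) = ln(2090/893) / (5.49 − 1.81)
  = 0.8503 / 3.680 = 0.2311 h⁻¹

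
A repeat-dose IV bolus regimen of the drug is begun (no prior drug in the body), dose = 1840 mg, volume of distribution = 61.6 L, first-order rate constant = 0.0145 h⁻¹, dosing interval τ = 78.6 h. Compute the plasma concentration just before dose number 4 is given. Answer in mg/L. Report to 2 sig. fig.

C₀ per dose = Dose / Vd = 1840 / 61.6 = 29.87 mg/L
Fraction remaining after one interval: r = e^(−kτ) = e^(−0.01450 × 78.6) = 0.3199
Before dose 4, 3 doses have been given (aged 1τ, 2τ, 3τ).
C_trough = C₀ × (r + r² + … + r^3) = C₀ × r(1−r^3)/(1−r)
        = 29.87 × 0.3199 × (1 − 0.03274) / (1 − 0.3199) = 13.59 mg/L

14 mg/L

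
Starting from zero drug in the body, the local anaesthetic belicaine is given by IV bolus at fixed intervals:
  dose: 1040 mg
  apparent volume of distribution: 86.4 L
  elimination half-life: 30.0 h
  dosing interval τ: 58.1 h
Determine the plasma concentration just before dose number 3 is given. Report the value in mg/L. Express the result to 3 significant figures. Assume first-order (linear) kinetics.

C₀ per dose = Dose / Vd = 1040 / 86.4 = 12.04 mg/L
k = ln2 / t½ = 0.693147 / 30.0 = 0.02310 h⁻¹
Fraction remaining after one interval: r = e^(−kτ) = e^(−0.02310 × 58.1) = 0.2613
Before dose 3, 2 doses have been given (aged 1τ, 2τ).
C_trough = C₀ × (r + r²) = 12.04 × (0.2613 + 0.06828) = 3.968 mg/L

3.97 mg/L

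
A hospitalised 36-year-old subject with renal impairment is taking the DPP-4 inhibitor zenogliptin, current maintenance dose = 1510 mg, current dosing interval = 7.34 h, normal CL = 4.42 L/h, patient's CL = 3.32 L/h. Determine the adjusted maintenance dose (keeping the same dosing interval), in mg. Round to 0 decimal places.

1134 mg

To keep the same average steady-state level, dosing rate must scale with clearance.
CL ratio = 3.32 / 4.42 = 0.7511
New dose (same interval) = 1510 × 0.7511 = 1134 mg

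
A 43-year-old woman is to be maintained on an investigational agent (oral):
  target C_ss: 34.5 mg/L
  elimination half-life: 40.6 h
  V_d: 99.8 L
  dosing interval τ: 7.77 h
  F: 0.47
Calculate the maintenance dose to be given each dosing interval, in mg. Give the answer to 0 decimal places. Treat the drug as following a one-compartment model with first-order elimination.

k = ln2 / t½ = 0.693147 / 40.6 = 0.01707 h⁻¹
CL = k × Vd = 0.01707 × 99.8 = 1.704 L/h
At steady state, F × (Dose/τ) = Css × CL.
Dose = Css × CL × τ / F = 34.5 × 1.704 × 7.77 / 0.47 = 971.9 mg

972 mg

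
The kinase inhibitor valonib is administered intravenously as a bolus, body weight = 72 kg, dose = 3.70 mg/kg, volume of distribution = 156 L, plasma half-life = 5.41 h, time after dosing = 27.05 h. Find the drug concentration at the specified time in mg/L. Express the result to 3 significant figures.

0.0534 mg/L

Total dose = 3.70 × 72 = 266.4 mg
C₀ = Dose / Vd = 266.4 / 156 = 1.708 mg/L
k = ln2 / t½ = 0.693147 / 5.41 = 0.1281 h⁻¹
t / t½ = 27.05 / 5.41 = 5 half-lives
C = C₀ × (1/2)^5 = 1.708 × 0.03125 = 0.05338 mg/L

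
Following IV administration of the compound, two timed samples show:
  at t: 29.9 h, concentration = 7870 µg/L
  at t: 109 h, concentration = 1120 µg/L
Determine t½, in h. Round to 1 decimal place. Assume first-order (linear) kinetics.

k = ln(C₁/C₂) / (t₂ − t₁) = ln(7870/1120) / (109 − 29.9)
  = 1.950 / 79.10 = 0.02465 h⁻¹
t½ = ln2 / k = 0.693147 / 0.02465 = 28.12 h

28.1 h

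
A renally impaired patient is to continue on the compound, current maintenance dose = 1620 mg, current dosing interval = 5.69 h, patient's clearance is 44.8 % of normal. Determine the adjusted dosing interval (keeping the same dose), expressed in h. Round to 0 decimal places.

13 h

To keep the same average steady-state level, dosing rate must scale with clearance.
CL ratio = 44.8 / 100 = 0.4480
New interval (same dose) = 5.69 / 0.4480 = 12.70 h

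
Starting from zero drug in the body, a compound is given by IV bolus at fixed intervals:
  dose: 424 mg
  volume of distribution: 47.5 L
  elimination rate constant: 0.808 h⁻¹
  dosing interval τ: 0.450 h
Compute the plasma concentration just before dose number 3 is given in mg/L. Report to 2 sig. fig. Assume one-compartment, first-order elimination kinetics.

C₀ per dose = Dose / Vd = 424 / 47.5 = 8.926 mg/L
Fraction remaining after one interval: r = e^(−kτ) = e^(−0.8080 × 0.450) = 0.6952
Before dose 3, 2 doses have been given (aged 1τ, 2τ).
C_trough = C₀ × (r + r²) = 8.926 × (0.6952 + 0.4833) = 10.52 mg/L

11 mg/L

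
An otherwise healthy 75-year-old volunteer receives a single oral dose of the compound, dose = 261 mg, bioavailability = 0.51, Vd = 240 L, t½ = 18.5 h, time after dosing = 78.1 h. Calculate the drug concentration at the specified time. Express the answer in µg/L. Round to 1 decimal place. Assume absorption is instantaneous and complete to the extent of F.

Amount reaching circulation = F × Dose = 0.51 × 261.0 = 133.1 mg
C₀ = F·Dose / Vd = 133.1 / 240 = 0.5546 mg/L
k = ln2 / t½ = 0.693147 / 18.5 = 0.03747 h⁻¹
C = C₀ · e^(−k·t) = 0.5546 × e^(−0.03747 × 78.1)
  = 0.5546 × 0.05359 = 0.02972 mg/L
Convert: 0.02972 mg/L × 1000 = 29.72 µg/L

29.7 µg/L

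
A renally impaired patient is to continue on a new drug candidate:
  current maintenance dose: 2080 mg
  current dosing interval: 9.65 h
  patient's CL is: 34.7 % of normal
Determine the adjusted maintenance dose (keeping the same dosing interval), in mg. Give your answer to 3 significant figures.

To keep the same average steady-state level, dosing rate must scale with clearance.
CL ratio = 34.7 / 100 = 0.3470
New dose (same interval) = 2080 × 0.3470 = 721.8 mg

722 mg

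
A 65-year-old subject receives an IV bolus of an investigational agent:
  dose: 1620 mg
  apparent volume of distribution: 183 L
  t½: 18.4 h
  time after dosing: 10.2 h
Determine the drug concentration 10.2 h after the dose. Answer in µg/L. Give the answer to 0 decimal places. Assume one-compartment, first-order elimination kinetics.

6028 µg/L

C₀ = Dose / Vd = 1620 / 183 = 8.852 mg/L
k = ln2 / t½ = 0.693147 / 18.4 = 0.03767 h⁻¹
C = C₀ · e^(−k·t) = 8.852 × e^(−0.03767 × 10.2)
  = 8.852 × 0.6810 = 6.028 mg/L
Convert: 6.028 mg/L × 1000 = 6028 µg/L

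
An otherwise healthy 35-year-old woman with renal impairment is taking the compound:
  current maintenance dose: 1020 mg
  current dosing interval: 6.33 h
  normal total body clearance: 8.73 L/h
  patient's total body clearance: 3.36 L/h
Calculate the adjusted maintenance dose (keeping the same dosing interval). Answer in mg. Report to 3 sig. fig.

393 mg

To keep the same average steady-state level, dosing rate must scale with clearance.
CL ratio = 3.36 / 8.73 = 0.3849
New dose (same interval) = 1020 × 0.3849 = 392.6 mg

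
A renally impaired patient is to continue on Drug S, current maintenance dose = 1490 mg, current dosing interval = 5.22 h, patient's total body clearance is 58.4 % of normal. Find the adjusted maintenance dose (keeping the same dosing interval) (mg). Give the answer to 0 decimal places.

870 mg

To keep the same average steady-state level, dosing rate must scale with clearance.
CL ratio = 58.4 / 100 = 0.5840
New dose (same interval) = 1490 × 0.5840 = 870.2 mg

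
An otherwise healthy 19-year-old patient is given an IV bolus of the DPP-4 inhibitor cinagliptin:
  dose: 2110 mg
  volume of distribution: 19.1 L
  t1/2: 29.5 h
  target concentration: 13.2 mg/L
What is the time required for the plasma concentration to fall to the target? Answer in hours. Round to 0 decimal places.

C₀ = Dose / Vd = 2110 / 19.1 = 110.5 mg/L
k = ln2 / t½ = 0.693147 / 29.5 = 0.02350 h⁻¹
t = ln(C₀ / C) / k = ln(110.5 / 13.2) / 0.02350
  = ln(8.371) / 0.02350 = 2.125 / 0.02350 = 90.43 h

90 h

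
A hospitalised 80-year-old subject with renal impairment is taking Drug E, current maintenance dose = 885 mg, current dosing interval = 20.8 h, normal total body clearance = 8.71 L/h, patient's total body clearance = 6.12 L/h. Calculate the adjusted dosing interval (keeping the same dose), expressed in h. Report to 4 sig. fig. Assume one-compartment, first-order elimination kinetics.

29.60 h

To keep the same average steady-state level, dosing rate must scale with clearance.
CL ratio = 6.12 / 8.71 = 0.7026
New interval (same dose) = 20.8 / 0.7026 = 29.60 h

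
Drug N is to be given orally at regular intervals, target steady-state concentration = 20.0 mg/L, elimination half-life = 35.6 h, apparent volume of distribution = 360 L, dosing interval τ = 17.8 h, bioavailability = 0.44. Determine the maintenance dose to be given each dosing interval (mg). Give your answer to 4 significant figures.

k = ln2 / t½ = 0.693147 / 35.6 = 0.01947 h⁻¹
CL = k × Vd = 0.01947 × 360 = 7.009 L/h
At steady state, F × (Dose/τ) = Css × CL.
Dose = Css × CL × τ / F = 20.0 × 7.009 × 17.8 / 0.44 = 5671 mg

5671 mg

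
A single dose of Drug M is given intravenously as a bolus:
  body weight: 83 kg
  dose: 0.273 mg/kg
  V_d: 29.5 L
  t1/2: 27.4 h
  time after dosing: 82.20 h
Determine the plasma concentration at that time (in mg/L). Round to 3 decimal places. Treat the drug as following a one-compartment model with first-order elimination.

0.096 mg/L

Total dose = 0.273 × 83 = 22.66 mg
C₀ = Dose / Vd = 22.66 / 29.5 = 0.7681 mg/L
k = ln2 / t½ = 0.693147 / 27.4 = 0.02530 h⁻¹
t / t½ = 82.20 / 27.4 = 3 half-lives
C = C₀ × (1/2)^3 = 0.7681 × 0.1250 = 0.09601 mg/L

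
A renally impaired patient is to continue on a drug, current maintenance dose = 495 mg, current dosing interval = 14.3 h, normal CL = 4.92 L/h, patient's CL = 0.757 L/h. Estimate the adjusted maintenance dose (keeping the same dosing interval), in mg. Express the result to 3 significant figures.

76.2 mg

To keep the same average steady-state level, dosing rate must scale with clearance.
CL ratio = 0.757 / 4.92 = 0.1539
New dose (same interval) = 495 × 0.1539 = 76.18 mg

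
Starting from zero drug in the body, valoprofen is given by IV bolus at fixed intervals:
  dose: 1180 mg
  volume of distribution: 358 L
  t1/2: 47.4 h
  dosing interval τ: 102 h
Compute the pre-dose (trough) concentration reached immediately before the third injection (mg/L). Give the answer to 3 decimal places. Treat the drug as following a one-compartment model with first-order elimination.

C₀ per dose = Dose / Vd = 1180 / 358 = 3.296 mg/L
k = ln2 / t½ = 0.693147 / 47.4 = 0.01462 h⁻¹
Fraction remaining after one interval: r = e^(−kτ) = e^(−0.01462 × 102) = 0.2251
Before dose 3, 2 doses have been given (aged 1τ, 2τ).
C_trough = C₀ × (r + r²) = 3.296 × (0.2251 + 0.05067) = 0.9089 mg/L

0.909 mg/L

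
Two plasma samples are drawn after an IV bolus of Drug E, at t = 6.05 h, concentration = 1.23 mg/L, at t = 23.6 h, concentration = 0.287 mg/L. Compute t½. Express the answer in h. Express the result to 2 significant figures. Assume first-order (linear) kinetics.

8.4 h

k = ln(C₁/C₂) / (t₂ − t₁) = ln(1.23/0.287) / (23.6 − 6.05)
  = 1.455 / 17.55 = 0.08291 h⁻¹
t½ = ln2 / k = 0.693147 / 0.08291 = 8.360 h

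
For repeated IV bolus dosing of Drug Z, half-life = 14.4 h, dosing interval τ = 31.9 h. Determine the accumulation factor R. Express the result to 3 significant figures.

1.27

k = ln2 / t½ = 0.693147 / 14.4 = 0.04814 h⁻¹
e^(−kτ) = e^(−0.04814 × 31.9) = 0.2153
Accumulation ratio R = 1 / (1 − e^(−kτ)) = 1 / (1 − 0.2153) = 1.274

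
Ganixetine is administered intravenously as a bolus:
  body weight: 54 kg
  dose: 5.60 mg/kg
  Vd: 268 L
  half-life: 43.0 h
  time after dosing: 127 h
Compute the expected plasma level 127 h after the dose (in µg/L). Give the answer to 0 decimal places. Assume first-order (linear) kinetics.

146 µg/L

Total dose = 5.60 × 54 = 302.4 mg
C₀ = Dose / Vd = 302.4 / 268 = 1.128 mg/L
k = ln2 / t½ = 0.693147 / 43.0 = 0.01612 h⁻¹
C = C₀ · e^(−k·t) = 1.128 × e^(−0.01612 × 127)
  = 1.128 × 0.1291 = 0.1456 mg/L
Convert: 0.1456 mg/L × 1000 = 145.6 µg/L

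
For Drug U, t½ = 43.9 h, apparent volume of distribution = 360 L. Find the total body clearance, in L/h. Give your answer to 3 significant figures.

5.68 L/h

k = ln2 / t½ = 0.693147 / 43.9 = 0.01579 h⁻¹
CL = k × Vd = 0.01579 × 360 = 5.684 L/h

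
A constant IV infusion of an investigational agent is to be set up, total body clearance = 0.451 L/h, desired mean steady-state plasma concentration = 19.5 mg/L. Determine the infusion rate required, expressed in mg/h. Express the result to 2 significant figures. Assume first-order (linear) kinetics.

8.8 mg/h

At steady state, infusion rate R₀ = Css × CL = 19.5 × 0.4510 = 8.795 mg/h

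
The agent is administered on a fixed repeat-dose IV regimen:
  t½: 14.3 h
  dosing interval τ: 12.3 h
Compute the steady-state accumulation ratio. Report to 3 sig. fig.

k = ln2 / t½ = 0.693147 / 14.3 = 0.04847 h⁻¹
e^(−kτ) = e^(−0.04847 × 12.3) = 0.5509
Accumulation ratio R = 1 / (1 − e^(−kτ)) = 1 / (1 − 0.5509) = 2.227

2.23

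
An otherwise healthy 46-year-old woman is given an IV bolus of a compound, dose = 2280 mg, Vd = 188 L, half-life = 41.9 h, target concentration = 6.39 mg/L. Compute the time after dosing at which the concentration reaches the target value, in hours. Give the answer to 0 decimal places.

39 h

C₀ = Dose / Vd = 2280 / 188 = 12.13 mg/L
k = ln2 / t½ = 0.693147 / 41.9 = 0.01654 h⁻¹
t = ln(C₀ / C) / k = ln(12.13 / 6.39) / 0.01654
  = ln(1.898) / 0.01654 = 0.6408 / 0.01654 = 38.74 h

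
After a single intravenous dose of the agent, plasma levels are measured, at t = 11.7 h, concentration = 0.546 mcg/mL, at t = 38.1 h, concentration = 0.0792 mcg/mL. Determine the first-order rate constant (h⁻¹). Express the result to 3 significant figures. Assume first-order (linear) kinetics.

k = ln(C₁/C₂) / (t₂ − t₁) = ln(0.546/0.0792) / (38.1 − 11.7)
  = 1.931 / 26.40 = 0.07314 h⁻¹

0.0731 h⁻¹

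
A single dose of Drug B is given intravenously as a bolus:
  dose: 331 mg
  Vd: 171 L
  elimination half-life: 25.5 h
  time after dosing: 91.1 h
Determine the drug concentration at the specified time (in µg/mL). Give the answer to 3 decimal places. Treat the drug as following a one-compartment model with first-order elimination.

0.163 µg/mL

C₀ = Dose / Vd = 331.0 / 171 = 1.936 mg/L
k = ln2 / t½ = 0.693147 / 25.5 = 0.02718 h⁻¹
C = C₀ · e^(−k·t) = 1.936 × e^(−0.02718 × 91.1)
  = 1.936 × 0.08407 = 0.1628 mg/L
(0.1628 mg/L = 0.1628 µg/mL)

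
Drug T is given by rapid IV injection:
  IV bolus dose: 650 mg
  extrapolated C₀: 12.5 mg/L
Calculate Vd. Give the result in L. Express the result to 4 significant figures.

Vd = Dose / C₀ = 650.0 / 12.5 = 52.00 L

52.00 L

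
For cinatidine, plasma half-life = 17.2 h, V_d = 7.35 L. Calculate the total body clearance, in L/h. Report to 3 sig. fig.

k = ln2 / t½ = 0.693147 / 17.2 = 0.04030 h⁻¹
CL = k × Vd = 0.04030 × 7.35 = 0.2962 L/h

0.296 L/h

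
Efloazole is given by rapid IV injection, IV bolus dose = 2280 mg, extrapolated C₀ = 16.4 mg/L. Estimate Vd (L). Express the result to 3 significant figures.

Vd = Dose / C₀ = 2280 / 16.4 = 139.0 L

139 L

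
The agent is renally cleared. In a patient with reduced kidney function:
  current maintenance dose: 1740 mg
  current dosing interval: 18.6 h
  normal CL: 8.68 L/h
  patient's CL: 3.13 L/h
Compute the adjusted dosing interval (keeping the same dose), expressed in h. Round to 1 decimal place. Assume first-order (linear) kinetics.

To keep the same average steady-state level, dosing rate must scale with clearance.
CL ratio = 3.13 / 8.68 = 0.3606
New interval (same dose) = 18.6 / 0.3606 = 51.58 h

51.6 h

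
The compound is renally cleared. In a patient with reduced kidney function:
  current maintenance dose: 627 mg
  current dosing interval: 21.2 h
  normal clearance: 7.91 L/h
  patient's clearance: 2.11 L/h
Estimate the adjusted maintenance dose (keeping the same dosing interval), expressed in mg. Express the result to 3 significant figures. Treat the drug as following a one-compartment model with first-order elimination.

To keep the same average steady-state level, dosing rate must scale with clearance.
CL ratio = 2.11 / 7.91 = 0.2668
New dose (same interval) = 627 × 0.2668 = 167.3 mg

167 mg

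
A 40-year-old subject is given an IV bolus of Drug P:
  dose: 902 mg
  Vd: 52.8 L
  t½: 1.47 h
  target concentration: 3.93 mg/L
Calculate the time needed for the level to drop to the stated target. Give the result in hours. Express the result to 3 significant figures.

3.12 h

C₀ = Dose / Vd = 902.0 / 52.8 = 17.08 mg/L
k = ln2 / t½ = 0.693147 / 1.47 = 0.4715 h⁻¹
t = ln(C₀ / C) / k = ln(17.08 / 3.93) / 0.4715
  = ln(4.346) / 0.4715 = 1.469 / 0.4715 = 3.116 h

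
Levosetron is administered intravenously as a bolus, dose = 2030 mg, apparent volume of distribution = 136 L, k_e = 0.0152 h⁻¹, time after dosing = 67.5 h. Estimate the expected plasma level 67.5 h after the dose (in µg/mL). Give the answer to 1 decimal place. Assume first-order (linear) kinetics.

5.4 µg/mL

C₀ = Dose / Vd = 2030 / 136 = 14.93 mg/L
C = C₀ · e^(−k·t) = 14.93 × e^(−0.01520 × 67.5)
  = 14.93 × 0.3584 = 5.351 mg/L
(5.351 mg/L = 5.351 µg/mL)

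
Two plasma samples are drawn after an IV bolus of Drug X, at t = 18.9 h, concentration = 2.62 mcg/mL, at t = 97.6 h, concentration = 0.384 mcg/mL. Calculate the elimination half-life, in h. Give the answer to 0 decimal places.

28 h

k = ln(C₁/C₂) / (t₂ − t₁) = ln(2.62/0.384) / (97.6 − 18.9)
  = 1.920 / 78.70 = 0.02440 h⁻¹
t½ = ln2 / k = 0.693147 / 0.02440 = 28.41 h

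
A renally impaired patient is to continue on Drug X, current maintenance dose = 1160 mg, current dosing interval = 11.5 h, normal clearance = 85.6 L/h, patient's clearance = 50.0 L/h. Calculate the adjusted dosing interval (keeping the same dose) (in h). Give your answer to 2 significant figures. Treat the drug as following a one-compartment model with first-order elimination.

To keep the same average steady-state level, dosing rate must scale with clearance.
CL ratio = 50.0 / 85.6 = 0.5841
New interval (same dose) = 11.5 / 0.5841 = 19.69 h

20 h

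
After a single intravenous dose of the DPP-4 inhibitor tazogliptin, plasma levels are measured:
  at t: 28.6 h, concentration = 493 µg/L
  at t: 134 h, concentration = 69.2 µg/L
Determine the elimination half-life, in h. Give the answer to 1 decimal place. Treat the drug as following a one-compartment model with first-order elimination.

k = ln(C₁/C₂) / (t₂ − t₁) = ln(493/69.2) / (134 − 28.6)
  = 1.964 / 105.4 = 0.01863 h⁻¹
t½ = ln2 / k = 0.693147 / 0.01863 = 37.21 h

37.2 h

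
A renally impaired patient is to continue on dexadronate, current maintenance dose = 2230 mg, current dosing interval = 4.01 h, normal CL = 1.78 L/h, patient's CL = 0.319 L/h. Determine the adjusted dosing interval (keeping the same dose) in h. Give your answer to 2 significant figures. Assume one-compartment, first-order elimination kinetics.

22 h

To keep the same average steady-state level, dosing rate must scale with clearance.
CL ratio = 0.319 / 1.78 = 0.1792
New interval (same dose) = 4.01 / 0.1792 = 22.38 h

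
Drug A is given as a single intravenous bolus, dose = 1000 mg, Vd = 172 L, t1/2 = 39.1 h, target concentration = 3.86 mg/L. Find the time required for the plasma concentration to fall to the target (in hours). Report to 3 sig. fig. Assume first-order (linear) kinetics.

23.1 h

C₀ = Dose / Vd = 1000 / 172 = 5.814 mg/L
k = ln2 / t½ = 0.693147 / 39.1 = 0.01773 h⁻¹
t = ln(C₀ / C) / k = ln(5.814 / 3.86) / 0.01773
  = ln(1.506) / 0.01773 = 0.4095 / 0.01773 = 23.10 h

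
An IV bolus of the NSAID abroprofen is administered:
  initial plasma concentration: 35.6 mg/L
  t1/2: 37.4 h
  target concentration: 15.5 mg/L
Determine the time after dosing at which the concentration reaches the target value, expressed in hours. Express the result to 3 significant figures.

k = ln2 / t½ = 0.693147 / 37.4 = 0.01853 h⁻¹
t = ln(C₀ / C) / k = ln(35.60 / 15.5) / 0.01853
  = ln(2.297) / 0.01853 = 0.8316 / 0.01853 = 44.88 h

44.9 h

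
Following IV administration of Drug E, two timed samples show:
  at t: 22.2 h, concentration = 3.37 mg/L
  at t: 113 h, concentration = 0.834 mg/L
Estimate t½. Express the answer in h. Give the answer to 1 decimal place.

45.1 h

k = ln(C₁/C₂) / (t₂ − t₁) = ln(3.37/0.834) / (113 − 22.2)
  = 1.396 / 90.80 = 0.01537 h⁻¹
t½ = ln2 / k = 0.693147 / 0.01537 = 45.10 h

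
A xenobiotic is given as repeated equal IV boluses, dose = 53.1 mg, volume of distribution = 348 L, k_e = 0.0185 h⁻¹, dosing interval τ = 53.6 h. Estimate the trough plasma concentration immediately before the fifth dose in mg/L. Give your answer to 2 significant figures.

C₀ per dose = Dose / Vd = 53.1 / 348 = 0.1526 mg/L
Fraction remaining after one interval: r = e^(−kτ) = e^(−0.01850 × 53.6) = 0.3710
Before dose 5, 4 doses have been given (aged 1τ, 2τ, 3τ, 4τ).
C_trough = C₀ × (r + r² + … + r^4) = C₀ × r(1−r^4)/(1−r)
        = 0.1526 × 0.3710 × (1 − 0.01895) / (1 − 0.3710) = 0.08830 mg/L

0.088 mg/L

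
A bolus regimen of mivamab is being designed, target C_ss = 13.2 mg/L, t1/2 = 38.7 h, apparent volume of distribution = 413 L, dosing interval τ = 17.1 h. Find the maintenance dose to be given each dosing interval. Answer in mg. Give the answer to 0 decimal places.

k = ln2 / t½ = 0.693147 / 38.7 = 0.01791 h⁻¹
CL = k × Vd = 0.01791 × 413 = 7.397 L/h
At steady state, Dose/τ = Css × CL.
Dose = Css × CL × τ = 13.2 × 7.397 × 17.1 = 1670 mg

1670 mg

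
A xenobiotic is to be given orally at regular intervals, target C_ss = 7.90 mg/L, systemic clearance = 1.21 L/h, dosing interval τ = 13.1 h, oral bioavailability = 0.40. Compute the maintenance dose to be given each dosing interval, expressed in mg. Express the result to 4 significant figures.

313.1 mg

At steady state, F × (Dose/τ) = Css × CL.
Dose = Css × CL × τ / F = 7.90 × 1.210 × 13.1 / 0.40 = 313.1 mg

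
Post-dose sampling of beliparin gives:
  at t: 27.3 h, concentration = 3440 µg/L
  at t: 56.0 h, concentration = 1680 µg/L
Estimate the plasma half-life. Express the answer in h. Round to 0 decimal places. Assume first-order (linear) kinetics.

28 h

k = ln(C₁/C₂) / (t₂ − t₁) = ln(3440/1680) / (56.0 − 27.3)
  = 0.7167 / 28.70 = 0.02497 h⁻¹
t½ = ln2 / k = 0.693147 / 0.02497 = 27.76 h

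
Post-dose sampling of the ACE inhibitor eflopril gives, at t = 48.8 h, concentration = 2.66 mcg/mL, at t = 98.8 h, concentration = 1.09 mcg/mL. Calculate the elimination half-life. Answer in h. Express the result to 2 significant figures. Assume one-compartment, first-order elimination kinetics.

k = ln(C₁/C₂) / (t₂ − t₁) = ln(2.66/1.09) / (98.8 − 48.8)
  = 0.8921 / 50.00 = 0.01784 h⁻¹
t½ = ln2 / k = 0.693147 / 0.01784 = 38.85 h

39 h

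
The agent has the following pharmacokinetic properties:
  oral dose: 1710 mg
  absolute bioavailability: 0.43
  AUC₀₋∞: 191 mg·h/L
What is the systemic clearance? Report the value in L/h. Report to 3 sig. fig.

3.85 L/h

CL = F·Dose / AUC = 0.43 × 1710 / 191 = 3.850 L/h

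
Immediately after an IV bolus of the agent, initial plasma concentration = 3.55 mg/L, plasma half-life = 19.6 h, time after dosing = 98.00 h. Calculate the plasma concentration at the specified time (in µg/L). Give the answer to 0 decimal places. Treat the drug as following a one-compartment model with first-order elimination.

k = ln2 / t½ = 0.693147 / 19.6 = 0.03536 h⁻¹
t / t½ = 98.00 / 19.6 = 5 half-lives
C = C₀ × (1/2)^5 = 3.550 × 0.03125 = 0.1109 mg/L
Convert: 0.1109 mg/L × 1000 = 110.9 µg/L

111 µg/L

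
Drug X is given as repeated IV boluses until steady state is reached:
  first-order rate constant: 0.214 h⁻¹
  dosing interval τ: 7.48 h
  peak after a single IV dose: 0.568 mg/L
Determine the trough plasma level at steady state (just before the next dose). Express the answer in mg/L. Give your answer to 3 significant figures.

0.144 mg/L

e^(−kτ) = e^(−0.2140 × 7.48) = 0.2018
Accumulation ratio R = 1 / (1 − e^(−kτ)) = 1 / (1 − 0.2018) = 1.253
Steady-state trough = C₀ × R × e^(−kτ) = 0.568 × 1.253 × 0.2018 = 0.1436 mg/L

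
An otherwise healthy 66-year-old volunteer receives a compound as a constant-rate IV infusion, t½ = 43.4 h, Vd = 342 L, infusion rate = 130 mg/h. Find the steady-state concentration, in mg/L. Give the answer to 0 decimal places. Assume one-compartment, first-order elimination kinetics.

k = ln2 / t½ = 0.693147 / 43.4 = 0.01597 h⁻¹
CL = k × Vd = 0.01597 × 342 = 5.462 L/h
At steady state Css = R₀ / CL = 130 / 5.462 = 23.80 mg/L

24 mg/L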